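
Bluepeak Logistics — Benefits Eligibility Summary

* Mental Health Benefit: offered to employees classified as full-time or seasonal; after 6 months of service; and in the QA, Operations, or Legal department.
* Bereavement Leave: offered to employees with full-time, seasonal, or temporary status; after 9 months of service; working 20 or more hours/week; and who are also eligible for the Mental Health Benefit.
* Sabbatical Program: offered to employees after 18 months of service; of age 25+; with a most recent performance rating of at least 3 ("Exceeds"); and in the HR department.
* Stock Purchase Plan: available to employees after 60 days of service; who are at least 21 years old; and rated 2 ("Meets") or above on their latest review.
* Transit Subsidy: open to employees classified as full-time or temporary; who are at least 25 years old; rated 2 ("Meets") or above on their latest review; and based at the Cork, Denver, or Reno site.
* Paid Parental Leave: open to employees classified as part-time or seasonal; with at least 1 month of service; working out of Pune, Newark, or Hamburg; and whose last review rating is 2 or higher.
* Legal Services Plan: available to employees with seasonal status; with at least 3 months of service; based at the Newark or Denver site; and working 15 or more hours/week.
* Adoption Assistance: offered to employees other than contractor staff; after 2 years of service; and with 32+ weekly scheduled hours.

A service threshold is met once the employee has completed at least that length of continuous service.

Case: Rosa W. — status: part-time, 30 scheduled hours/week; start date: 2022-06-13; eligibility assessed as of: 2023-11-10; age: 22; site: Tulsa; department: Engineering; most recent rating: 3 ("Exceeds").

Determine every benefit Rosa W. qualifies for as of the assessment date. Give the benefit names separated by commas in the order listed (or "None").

Service from 2022-06-13 to 2023-11-10: 515 days.
Mental Health Benefit — status part-time ✗ (requires full-time or seasonal) → not eligible.
Bereavement Leave — status part-time ✗ (requires full-time, seasonal, or temporary) → not eligible.
Sabbatical Program — service 515 days < 18 months (≈540 days) ✗ → not eligible.
Stock Purchase Plan — service 515 days ≥ 60 days ✓; age 22 ≥ 21 ✓; rating 3 ≥ 2 ✓ → eligible.
Transit Subsidy — status part-time ✗ (requires full-time or temporary) → not eligible.
Paid Parental Leave — status part-time ✓; service 515 days ≥ 1 month (≈30 days) ✓; site Tulsa ✗ (not Pune, Newark, or Hamburg) → not eligible.
Legal Services Plan — status part-time ✗ (requires seasonal) → not eligible.
Adoption Assistance — status part-time ✓ (not excluded); service 515 days < 2 years (≈730 days) ✗ → not eligible.

Stock Purchase Plan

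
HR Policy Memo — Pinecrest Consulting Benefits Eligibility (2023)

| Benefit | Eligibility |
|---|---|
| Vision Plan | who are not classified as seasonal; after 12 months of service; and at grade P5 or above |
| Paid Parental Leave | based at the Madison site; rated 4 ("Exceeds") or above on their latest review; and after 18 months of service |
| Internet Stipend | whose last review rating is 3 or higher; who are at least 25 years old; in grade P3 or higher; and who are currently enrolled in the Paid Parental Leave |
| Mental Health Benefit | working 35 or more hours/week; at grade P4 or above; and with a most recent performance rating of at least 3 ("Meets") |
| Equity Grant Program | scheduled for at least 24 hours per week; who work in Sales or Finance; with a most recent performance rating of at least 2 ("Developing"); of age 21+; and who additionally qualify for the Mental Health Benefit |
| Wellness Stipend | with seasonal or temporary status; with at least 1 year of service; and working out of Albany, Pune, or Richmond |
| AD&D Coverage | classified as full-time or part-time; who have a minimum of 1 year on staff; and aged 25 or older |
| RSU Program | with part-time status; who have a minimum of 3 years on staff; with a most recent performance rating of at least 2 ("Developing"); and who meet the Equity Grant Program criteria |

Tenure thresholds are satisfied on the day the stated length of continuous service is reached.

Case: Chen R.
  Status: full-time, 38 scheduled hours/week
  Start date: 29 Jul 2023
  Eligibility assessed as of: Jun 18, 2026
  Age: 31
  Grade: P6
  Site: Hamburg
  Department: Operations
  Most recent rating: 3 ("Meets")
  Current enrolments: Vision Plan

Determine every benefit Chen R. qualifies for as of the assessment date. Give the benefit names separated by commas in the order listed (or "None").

Vision Plan, Mental Health Benefit, AD&D Coverage

Service from 29 Jul 2023 to Jun 18, 2026: 1055 days.
Vision Plan — status full-time ✓ (not excluded); service 1055 days ≥ 12 months (≈360 days) ✓; grade P6 ≥ P5 ✓ → eligible.
Paid Parental Leave — site Hamburg ✗ (not Madison) → not eligible.
Internet Stipend — rating 3 ≥ 3 ✓; age 31 ≥ 25 ✓; grade P6 ≥ P3 ✓; not enrolled in Paid Parental Leave ✗ → not eligible.
Mental Health Benefit — 38 hrs/wk ≥ 35 ✓; grade P6 ≥ P4 ✓; rating 3 ≥ 3 ✓ → eligible.
Equity Grant Program — 38 hrs/wk ≥ 24 ✓; dept Operations ✗ → not eligible.
Wellness Stipend — status full-time ✗ (requires seasonal or temporary) → not eligible.
AD&D Coverage — status full-time ✓; service 1055 days ≥ 1 year (≈365 days) ✓; age 31 ≥ 25 ✓ → eligible.
RSU Program — status full-time ✗ (requires part-time) → not eligible.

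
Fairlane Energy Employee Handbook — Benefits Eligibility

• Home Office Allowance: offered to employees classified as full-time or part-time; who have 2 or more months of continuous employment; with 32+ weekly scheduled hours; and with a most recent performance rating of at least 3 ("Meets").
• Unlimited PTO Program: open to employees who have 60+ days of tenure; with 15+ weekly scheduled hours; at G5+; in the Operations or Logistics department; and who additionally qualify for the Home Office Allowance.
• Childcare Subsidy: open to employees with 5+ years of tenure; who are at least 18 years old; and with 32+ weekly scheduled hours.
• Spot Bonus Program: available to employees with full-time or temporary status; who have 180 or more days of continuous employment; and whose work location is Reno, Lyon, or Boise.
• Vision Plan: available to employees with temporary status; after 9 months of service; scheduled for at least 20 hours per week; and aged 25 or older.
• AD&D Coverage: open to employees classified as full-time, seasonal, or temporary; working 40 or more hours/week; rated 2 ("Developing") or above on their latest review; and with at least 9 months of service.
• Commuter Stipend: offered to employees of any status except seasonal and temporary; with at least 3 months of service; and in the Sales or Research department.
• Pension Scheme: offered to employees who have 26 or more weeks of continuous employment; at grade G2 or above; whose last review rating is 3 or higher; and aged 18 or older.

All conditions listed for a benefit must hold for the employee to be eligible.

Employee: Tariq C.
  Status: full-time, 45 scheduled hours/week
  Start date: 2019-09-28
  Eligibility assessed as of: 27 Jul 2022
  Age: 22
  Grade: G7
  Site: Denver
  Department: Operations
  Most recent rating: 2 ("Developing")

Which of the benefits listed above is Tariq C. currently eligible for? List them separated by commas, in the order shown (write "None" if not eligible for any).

Service from 2019-09-28 to 27 Jul 2022: 1033 days.
Home Office Allowance — status full-time ✓; service 1033 days ≥ 2 months (≈60 days) ✓; 45 hrs/wk ≥ 32 ✓; rating 2 < 3 ✗ → not eligible.
Unlimited PTO Program — service 1033 days ≥ 60 days ✓; 45 hrs/wk ≥ 15 ✓; grade G7 ≥ G5 ✓; dept Operations ✓; not eligible for Home Office Allowance ✗ → not eligible.
Childcare Subsidy — service 1033 days < 5 years (≈1825 days) ✗ → not eligible.
Spot Bonus Program — status full-time ✓; service 1033 days ≥ 180 days ✓; site Denver ✗ (not Reno, Lyon, or Boise) → not eligible.
Vision Plan — status full-time ✗ (requires temporary) → not eligible.
AD&D Coverage — status full-time ✓; 45 hrs/wk ≥ 40 ✓; rating 2 ≥ 2 ✓; service 1033 days ≥ 9 months (≈270 days) ✓ → eligible.
Commuter Stipend — status full-time ✓ (not excluded); service 1033 days ≥ 3 months (≈90 days) ✓; dept Operations ✗ → not eligible.
Pension Scheme — service 1033 days ≥ 26 weeks (≈182 days) ✓; grade G7 ≥ G2 ✓; rating 2 < 3 ✗ → not eligible.

AD&D Coverage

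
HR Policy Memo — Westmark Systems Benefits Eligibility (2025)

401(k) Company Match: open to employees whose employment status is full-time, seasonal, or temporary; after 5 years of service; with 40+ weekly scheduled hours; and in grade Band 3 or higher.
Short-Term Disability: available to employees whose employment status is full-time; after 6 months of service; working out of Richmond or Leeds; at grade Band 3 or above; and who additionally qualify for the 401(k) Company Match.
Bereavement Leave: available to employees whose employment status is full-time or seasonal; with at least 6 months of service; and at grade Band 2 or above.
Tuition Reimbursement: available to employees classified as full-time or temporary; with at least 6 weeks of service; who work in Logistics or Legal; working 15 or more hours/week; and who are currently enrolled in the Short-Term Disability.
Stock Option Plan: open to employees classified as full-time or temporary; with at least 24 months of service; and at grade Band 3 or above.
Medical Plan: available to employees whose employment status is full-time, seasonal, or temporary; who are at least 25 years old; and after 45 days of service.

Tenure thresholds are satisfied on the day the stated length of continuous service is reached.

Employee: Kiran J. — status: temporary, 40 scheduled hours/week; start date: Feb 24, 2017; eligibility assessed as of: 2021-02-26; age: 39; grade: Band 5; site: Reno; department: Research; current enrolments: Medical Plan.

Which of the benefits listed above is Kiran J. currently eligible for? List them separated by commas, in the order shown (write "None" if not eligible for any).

Service from Feb 24, 2017 to 2021-02-26: 1463 days.
401(k) Company Match — status temporary ✓; service 1463 days < 5 years (≈1825 days) ✗ → not eligible.
Short-Term Disability — status temporary ✗ (requires full-time) → not eligible.
Bereavement Leave — status temporary ✗ (requires full-time or seasonal) → not eligible.
Tuition Reimbursement — status temporary ✓; service 1463 days ≥ 6 weeks (≈42 days) ✓; dept Research ✗ → not eligible.
Stock Option Plan — status temporary ✓; service 1463 days ≥ 24 months (≈720 days) ✓; grade Band 5 ≥ Band 3 ✓ → eligible.
Medical Plan — status temporary ✓; age 39 ≥ 25 ✓; service 1463 days ≥ 45 days ✓ → eligible.

Stock Option Plan, Medical Plan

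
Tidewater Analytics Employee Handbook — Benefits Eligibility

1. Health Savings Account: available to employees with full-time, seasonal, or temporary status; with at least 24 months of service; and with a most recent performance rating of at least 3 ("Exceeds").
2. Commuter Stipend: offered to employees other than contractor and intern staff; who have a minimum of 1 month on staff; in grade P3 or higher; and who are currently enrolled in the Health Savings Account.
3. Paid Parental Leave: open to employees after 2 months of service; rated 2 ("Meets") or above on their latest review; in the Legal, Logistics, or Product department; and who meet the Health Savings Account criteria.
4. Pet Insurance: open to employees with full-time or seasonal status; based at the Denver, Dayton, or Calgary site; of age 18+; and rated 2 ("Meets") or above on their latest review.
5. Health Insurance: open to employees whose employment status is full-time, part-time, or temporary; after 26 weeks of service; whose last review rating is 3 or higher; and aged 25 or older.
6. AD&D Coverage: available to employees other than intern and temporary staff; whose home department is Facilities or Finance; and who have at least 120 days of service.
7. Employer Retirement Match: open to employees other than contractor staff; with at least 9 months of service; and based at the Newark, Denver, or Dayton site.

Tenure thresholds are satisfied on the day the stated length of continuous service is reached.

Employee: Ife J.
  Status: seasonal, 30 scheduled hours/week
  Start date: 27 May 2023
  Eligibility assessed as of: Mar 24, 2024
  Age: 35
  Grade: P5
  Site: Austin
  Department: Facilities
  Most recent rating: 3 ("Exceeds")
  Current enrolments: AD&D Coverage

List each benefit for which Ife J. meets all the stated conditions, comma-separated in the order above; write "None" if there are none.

Service from 27 May 2023 to Mar 24, 2024: 302 days.
Health Savings Account — status seasonal ✓; service 302 days < 24 months (≈720 days) ✗ → not eligible.
Commuter Stipend — status seasonal ✓ (not excluded); service 302 days ≥ 1 month (≈30 days) ✓; grade P5 ≥ P3 ✓; not enrolled in Health Savings Account ✗ → not eligible.
Paid Parental Leave — service 302 days ≥ 2 months (≈60 days) ✓; rating 3 ≥ 2 ✓; dept Facilities ✗ → not eligible.
Pet Insurance — status seasonal ✓; site Austin ✗ (not Denver, Dayton, or Calgary) → not eligible.
Health Insurance — status seasonal ✗ (requires full-time, part-time, or temporary) → not eligible.
AD&D Coverage — status seasonal ✓ (not excluded); dept Facilities ✓; service 302 days ≥ 120 days ✓ → eligible.
Employer Retirement Match — status seasonal ✓ (not excluded); service 302 days ≥ 9 months (≈270 days) ✓; site Austin ✗ (not Newark, Denver, or Dayton) → not eligible.

AD&D Coverage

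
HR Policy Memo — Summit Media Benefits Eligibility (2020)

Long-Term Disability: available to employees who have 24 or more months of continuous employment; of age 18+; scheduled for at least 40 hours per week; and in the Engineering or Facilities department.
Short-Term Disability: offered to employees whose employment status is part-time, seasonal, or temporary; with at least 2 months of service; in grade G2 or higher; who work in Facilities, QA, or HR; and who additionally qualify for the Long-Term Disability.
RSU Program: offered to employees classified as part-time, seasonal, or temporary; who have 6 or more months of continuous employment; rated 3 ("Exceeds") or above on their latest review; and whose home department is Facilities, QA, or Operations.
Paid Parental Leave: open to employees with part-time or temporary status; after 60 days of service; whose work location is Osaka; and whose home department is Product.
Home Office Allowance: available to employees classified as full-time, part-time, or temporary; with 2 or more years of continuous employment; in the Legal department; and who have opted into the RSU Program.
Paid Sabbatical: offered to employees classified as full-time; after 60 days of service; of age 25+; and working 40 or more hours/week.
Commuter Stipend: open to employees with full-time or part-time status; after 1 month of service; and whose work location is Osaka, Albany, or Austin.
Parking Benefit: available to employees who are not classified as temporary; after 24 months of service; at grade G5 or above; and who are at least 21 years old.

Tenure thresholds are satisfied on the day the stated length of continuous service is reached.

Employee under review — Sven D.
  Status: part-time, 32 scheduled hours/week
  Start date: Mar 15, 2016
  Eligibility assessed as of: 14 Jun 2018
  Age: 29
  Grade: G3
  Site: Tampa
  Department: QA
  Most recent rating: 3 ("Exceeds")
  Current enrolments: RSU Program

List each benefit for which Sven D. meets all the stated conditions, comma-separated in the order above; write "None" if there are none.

RSU Program

Service from Mar 15, 2016 to 14 Jun 2018: 821 days.
Long-Term Disability — service 821 days ≥ 24 months (≈720 days) ✓; age 29 ≥ 18 ✓; 32 hrs/wk < 40 ✗ → not eligible.
Short-Term Disability — status part-time ✓; service 821 days ≥ 2 months (≈60 days) ✓; grade G3 ≥ G2 ✓; dept QA ✓; not eligible for Long-Term Disability ✗ → not eligible.
RSU Program — status part-time ✓; service 821 days ≥ 6 months (≈180 days) ✓; rating 3 ≥ 3 ✓; dept QA ✓ → eligible.
Paid Parental Leave — status part-time ✓; service 821 days ≥ 60 days ✓; site Tampa ✗ (not Osaka) → not eligible.
Home Office Allowance — status part-time ✓; service 821 days ≥ 2 years (≈730 days) ✓; dept QA ✗ → not eligible.
Paid Sabbatical — status part-time ✗ (requires full-time) → not eligible.
Commuter Stipend — status part-time ✓; service 821 days ≥ 1 month (≈30 days) ✓; site Tampa ✗ (not Osaka, Albany, or Austin) → not eligible.
Parking Benefit — status part-time ✓ (not excluded); service 821 days ≥ 24 months (≈720 days) ✓; grade G3 < G5 ✗ → not eligible.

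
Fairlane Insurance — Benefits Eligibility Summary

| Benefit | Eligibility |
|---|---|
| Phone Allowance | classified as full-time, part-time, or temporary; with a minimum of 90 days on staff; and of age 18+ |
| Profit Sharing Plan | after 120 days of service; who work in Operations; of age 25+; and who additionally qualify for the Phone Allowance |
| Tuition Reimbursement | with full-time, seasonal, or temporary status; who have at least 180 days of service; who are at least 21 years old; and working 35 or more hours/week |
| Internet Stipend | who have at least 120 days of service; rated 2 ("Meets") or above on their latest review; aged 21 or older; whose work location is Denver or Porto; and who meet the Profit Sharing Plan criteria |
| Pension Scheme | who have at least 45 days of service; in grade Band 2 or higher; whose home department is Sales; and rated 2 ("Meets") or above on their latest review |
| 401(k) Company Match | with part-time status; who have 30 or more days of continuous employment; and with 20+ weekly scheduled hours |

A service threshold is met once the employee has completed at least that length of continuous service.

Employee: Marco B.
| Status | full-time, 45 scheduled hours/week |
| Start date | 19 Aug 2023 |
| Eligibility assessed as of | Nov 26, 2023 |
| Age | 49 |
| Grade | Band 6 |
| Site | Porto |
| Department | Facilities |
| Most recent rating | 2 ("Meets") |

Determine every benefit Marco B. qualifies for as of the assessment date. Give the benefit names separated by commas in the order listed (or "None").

Phone Allowance

Service from 19 Aug 2023 to Nov 26, 2023: 99 days.
Phone Allowance — status full-time ✓; service 99 days ≥ 90 days ✓; age 49 ≥ 18 ✓ → eligible.
Profit Sharing Plan — service 99 days < 120 days ✗ → not eligible.
Tuition Reimbursement — status full-time ✓; service 99 days < 180 days ✗ → not eligible.
Internet Stipend — service 99 days < 120 days ✗ → not eligible.
Pension Scheme — service 99 days ≥ 45 days ✓; grade Band 6 ≥ Band 2 ✓; dept Facilities ✗ → not eligible.
401(k) Company Match — status full-time ✗ (requires part-time) → not eligible.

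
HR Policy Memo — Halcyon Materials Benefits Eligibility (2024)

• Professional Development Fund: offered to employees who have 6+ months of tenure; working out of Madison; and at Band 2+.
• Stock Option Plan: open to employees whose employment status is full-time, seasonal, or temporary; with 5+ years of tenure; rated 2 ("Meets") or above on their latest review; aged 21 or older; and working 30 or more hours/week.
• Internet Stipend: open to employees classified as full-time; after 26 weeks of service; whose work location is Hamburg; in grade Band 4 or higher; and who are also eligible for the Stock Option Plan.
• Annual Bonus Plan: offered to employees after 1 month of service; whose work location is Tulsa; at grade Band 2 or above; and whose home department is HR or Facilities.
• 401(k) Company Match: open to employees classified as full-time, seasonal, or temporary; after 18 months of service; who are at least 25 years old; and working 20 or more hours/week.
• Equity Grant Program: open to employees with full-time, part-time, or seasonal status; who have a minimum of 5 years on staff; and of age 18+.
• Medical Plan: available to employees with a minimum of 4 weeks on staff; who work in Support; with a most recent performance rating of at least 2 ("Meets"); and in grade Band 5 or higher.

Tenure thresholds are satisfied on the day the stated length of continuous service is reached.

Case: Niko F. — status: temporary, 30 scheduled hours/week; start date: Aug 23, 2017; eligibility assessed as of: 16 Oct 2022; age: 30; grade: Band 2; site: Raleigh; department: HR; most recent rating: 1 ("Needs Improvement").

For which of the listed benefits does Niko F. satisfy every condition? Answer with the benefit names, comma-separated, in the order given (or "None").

Service from Aug 23, 2017 to 16 Oct 2022: 1880 days.
Professional Development Fund — service 1880 days ≥ 6 months (≈180 days) ✓; site Raleigh ✗ (not Madison) → not eligible.
Stock Option Plan — status temporary ✓; service 1880 days ≥ 5 years (≈1825 days) ✓; rating 1 < 2 ✗ → not eligible.
Internet Stipend — status temporary ✗ (requires full-time) → not eligible.
Annual Bonus Plan — service 1880 days ≥ 1 month (≈30 days) ✓; site Raleigh ✗ (not Tulsa) → not eligible.
401(k) Company Match — status temporary ✓; service 1880 days ≥ 18 months (≈540 days) ✓; age 30 ≥ 25 ✓; 30 hrs/wk ≥ 20 ✓ → eligible.
Equity Grant Program — status temporary ✗ (requires full-time, part-time, or seasonal) → not eligible.
Medical Plan — service 1880 days ≥ 4 weeks (≈28 days) ✓; dept HR ✗ → not eligible.

401(k) Company Match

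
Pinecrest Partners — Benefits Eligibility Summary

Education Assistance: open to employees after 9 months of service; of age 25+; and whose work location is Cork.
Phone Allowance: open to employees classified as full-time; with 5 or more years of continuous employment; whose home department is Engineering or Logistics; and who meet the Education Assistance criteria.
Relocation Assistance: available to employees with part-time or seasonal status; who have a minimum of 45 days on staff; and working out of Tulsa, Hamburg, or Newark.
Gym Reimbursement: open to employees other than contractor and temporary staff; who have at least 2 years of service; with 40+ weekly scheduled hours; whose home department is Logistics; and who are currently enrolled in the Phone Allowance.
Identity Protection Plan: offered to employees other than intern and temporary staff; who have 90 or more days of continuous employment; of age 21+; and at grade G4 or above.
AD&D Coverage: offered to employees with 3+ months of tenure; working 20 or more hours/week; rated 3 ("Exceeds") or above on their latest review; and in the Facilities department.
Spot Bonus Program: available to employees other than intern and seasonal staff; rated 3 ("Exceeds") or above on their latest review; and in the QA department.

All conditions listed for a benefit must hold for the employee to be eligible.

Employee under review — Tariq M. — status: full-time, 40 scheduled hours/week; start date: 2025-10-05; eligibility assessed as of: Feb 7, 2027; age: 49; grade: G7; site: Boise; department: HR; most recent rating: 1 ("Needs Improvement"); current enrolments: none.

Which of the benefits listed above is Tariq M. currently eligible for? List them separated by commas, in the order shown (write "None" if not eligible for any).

Service from 2025-10-05 to Feb 7, 2027: 490 days.
Education Assistance — service 490 days ≥ 9 months (≈270 days) ✓; age 49 ≥ 25 ✓; site Boise ✗ (not Cork) → not eligible.
Phone Allowance — status full-time ✓; service 490 days < 5 years (≈1825 days) ✗ → not eligible.
Relocation Assistance — status full-time ✗ (requires part-time or seasonal) → not eligible.
Gym Reimbursement — status full-time ✓ (not excluded); service 490 days < 2 years (≈730 days) ✗ → not eligible.
Identity Protection Plan — status full-time ✓ (not excluded); service 490 days ≥ 90 days ✓; age 49 ≥ 21 ✓; grade G7 ≥ G4 ✓ → eligible.
AD&D Coverage — service 490 days ≥ 3 months (≈90 days) ✓; 40 hrs/wk ≥ 20 ✓; rating 1 < 3 ✗ → not eligible.
Spot Bonus Program — status full-time ✓ (not excluded); rating 1 < 3 ✗ → not eligible.

Identity Protection Plan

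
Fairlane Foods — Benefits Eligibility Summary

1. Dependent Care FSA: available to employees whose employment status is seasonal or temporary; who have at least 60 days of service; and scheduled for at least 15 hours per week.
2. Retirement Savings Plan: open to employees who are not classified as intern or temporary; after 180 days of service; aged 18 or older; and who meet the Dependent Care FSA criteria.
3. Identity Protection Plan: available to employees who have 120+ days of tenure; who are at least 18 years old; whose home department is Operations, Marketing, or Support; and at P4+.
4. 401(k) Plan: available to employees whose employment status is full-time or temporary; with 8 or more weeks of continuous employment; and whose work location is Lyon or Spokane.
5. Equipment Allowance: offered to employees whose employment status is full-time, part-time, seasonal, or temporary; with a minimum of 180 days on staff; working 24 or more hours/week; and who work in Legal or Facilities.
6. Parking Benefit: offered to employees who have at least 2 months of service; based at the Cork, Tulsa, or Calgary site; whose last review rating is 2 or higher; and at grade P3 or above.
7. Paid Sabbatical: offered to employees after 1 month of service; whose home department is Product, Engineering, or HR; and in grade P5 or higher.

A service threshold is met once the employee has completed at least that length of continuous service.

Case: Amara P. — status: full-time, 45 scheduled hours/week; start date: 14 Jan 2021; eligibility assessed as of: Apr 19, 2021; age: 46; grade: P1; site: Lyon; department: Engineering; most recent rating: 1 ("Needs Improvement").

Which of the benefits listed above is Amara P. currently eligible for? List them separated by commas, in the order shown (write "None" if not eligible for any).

Service from 14 Jan 2021 to Apr 19, 2021: 95 days.
Dependent Care FSA — status full-time ✗ (requires seasonal or temporary) → not eligible.
Retirement Savings Plan — status full-time ✓ (not excluded); service 95 days < 180 days ✗ → not eligible.
Identity Protection Plan — service 95 days < 120 days ✗ → not eligible.
401(k) Plan — status full-time ✓; service 95 days ≥ 8 weeks (≈56 days) ✓; site Lyon ✓ → eligible.
Equipment Allowance — status full-time ✓; service 95 days < 180 days ✗ → not eligible.
Parking Benefit — service 95 days ≥ 2 months (≈60 days) ✓; site Lyon ✗ (not Cork, Tulsa, or Calgary) → not eligible.
Paid Sabbatical — service 95 days ≥ 1 month (≈30 days) ✓; dept Engineering ✓; grade P1 < P5 ✗ → not eligible.

401(k) Plan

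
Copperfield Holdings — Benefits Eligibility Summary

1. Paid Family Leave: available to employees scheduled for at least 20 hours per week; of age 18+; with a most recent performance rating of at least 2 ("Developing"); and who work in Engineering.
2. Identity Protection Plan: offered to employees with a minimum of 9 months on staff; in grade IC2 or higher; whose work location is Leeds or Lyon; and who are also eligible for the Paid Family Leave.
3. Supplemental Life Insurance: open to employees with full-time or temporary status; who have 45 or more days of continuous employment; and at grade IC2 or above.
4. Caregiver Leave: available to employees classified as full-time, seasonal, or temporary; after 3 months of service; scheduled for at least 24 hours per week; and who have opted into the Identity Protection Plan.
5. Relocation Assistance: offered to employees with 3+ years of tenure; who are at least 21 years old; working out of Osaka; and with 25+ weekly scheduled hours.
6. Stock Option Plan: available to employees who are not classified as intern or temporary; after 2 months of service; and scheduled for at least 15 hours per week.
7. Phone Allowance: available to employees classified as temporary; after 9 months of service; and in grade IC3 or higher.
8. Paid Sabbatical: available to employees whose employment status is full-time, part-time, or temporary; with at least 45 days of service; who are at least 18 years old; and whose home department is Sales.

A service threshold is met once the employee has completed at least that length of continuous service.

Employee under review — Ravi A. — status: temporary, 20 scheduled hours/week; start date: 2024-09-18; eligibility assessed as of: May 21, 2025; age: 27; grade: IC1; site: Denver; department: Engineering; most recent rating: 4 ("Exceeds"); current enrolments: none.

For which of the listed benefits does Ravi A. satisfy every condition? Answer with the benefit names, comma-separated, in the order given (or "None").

Service from 2024-09-18 to May 21, 2025: 245 days.
Paid Family Leave — 20 hrs/wk ≥ 20 ✓; age 27 ≥ 18 ✓; rating 4 ≥ 2 ✓; dept Engineering ✓ → eligible.
Identity Protection Plan — service 245 days < 9 months (≈270 days) ✗ → not eligible.
Supplemental Life Insurance — status temporary ✓; service 245 days ≥ 45 days ✓; grade IC1 < IC2 ✗ → not eligible.
Caregiver Leave — status temporary ✓; service 245 days ≥ 3 months (≈90 days) ✓; 20 hrs/wk < 24 ✗ → not eligible.
Relocation Assistance — service 245 days < 3 years (≈1095 days) ✗ → not eligible.
Stock Option Plan — status temporary ✗ (excluded) → not eligible.
Phone Allowance — status temporary ✓; service 245 days < 9 months (≈270 days) ✗ → not eligible.
Paid Sabbatical — status temporary ✓; service 245 days ≥ 45 days ✓; age 27 ≥ 18 ✓; dept Engineering ✗ → not eligible.

Paid Family Leave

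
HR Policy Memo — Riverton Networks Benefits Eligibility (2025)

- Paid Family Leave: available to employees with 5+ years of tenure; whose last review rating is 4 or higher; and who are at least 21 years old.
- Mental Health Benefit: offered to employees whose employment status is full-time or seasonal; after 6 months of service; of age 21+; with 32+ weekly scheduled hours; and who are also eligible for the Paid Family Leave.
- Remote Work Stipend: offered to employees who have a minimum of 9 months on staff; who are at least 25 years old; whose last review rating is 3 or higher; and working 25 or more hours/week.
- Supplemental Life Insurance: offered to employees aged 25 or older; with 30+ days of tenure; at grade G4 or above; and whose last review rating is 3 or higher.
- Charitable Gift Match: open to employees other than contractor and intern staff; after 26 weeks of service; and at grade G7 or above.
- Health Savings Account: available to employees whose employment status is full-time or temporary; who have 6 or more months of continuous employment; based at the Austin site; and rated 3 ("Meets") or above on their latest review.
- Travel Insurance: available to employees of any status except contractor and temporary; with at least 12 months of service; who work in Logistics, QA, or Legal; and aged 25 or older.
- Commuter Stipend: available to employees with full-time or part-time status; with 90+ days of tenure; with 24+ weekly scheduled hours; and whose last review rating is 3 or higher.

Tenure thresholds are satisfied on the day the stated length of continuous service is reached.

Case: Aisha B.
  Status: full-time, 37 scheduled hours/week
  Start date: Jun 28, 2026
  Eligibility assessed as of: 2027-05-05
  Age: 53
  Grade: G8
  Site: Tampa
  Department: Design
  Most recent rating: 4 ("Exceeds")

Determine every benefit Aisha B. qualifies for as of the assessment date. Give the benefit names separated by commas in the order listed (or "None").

Remote Work Stipend, Supplemental Life Insurance, Charitable Gift Match, Commuter Stipend

Service from Jun 28, 2026 to 2027-05-05: 311 days.
Paid Family Leave — service 311 days < 5 years (≈1825 days) ✗ → not eligible.
Mental Health Benefit — status full-time ✓; service 311 days ≥ 6 months (≈180 days) ✓; age 53 ≥ 21 ✓; 37 hrs/wk ≥ 32 ✓; not eligible for Paid Family Leave ✗ → not eligible.
Remote Work Stipend — service 311 days ≥ 9 months (≈270 days) ✓; age 53 ≥ 25 ✓; rating 4 ≥ 3 ✓; 37 hrs/wk ≥ 25 ✓ → eligible.
Supplemental Life Insurance — age 53 ≥ 25 ✓; service 311 days ≥ 30 days ✓; grade G8 ≥ G4 ✓; rating 4 ≥ 3 ✓ → eligible.
Charitable Gift Match — status full-time ✓ (not excluded); service 311 days ≥ 26 weeks (≈182 days) ✓; grade G8 ≥ G7 ✓ → eligible.
Health Savings Account — status full-time ✓; service 311 days ≥ 6 months (≈180 days) ✓; site Tampa ✗ (not Austin) → not eligible.
Travel Insurance — status full-time ✓ (not excluded); service 311 days < 12 months (≈360 days) ✗ → not eligible.
Commuter Stipend — status full-time ✓; service 311 days ≥ 90 days ✓; 37 hrs/wk ≥ 24 ✓; rating 4 ≥ 3 ✓ → eligible.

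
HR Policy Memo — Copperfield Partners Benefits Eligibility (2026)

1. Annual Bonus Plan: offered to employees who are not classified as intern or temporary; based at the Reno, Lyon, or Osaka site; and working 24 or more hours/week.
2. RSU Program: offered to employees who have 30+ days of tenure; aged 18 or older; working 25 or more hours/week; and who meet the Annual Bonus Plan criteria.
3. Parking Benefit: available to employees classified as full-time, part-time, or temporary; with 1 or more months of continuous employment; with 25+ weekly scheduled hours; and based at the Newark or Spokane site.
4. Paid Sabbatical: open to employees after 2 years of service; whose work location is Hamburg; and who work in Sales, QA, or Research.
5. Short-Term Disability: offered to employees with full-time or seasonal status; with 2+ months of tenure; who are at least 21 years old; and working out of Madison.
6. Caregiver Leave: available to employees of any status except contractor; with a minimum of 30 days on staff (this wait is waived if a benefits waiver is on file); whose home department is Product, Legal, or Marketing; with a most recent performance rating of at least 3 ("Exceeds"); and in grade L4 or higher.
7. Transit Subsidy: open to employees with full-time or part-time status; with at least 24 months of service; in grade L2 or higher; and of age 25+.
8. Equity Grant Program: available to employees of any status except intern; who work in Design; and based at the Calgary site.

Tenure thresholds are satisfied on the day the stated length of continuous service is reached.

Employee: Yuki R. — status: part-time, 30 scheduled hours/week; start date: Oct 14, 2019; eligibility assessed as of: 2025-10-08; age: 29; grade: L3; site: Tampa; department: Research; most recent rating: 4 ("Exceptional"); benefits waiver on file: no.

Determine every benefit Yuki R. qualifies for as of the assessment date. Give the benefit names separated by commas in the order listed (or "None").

Service from Oct 14, 2019 to 2025-10-08: 2186 days.
Annual Bonus Plan — status part-time ✓ (not excluded); site Tampa ✗ (not Reno, Lyon, or Osaka) → not eligible.
RSU Program — service 2186 days ≥ 30 days ✓; age 29 ≥ 18 ✓; 30 hrs/wk ≥ 25 ✓; not eligible for Annual Bonus Plan ✗ → not eligible.
Parking Benefit — status part-time ✓; service 2186 days ≥ 1 month (≈30 days) ✓; 30 hrs/wk ≥ 25 ✓; site Tampa ✗ (not Newark or Spokane) → not eligible.
Paid Sabbatical — service 2186 days ≥ 2 years (≈730 days) ✓; site Tampa ✗ (not Hamburg) → not eligible.
Short-Term Disability — status part-time ✗ (requires full-time or seasonal) → not eligible.
Caregiver Leave — status part-time ✓ (not excluded); no waiver, service 2186 days ≥ 30 days ✓; dept Research ✗ → not eligible.
Transit Subsidy — status part-time ✓; service 2186 days ≥ 24 months (≈720 days) ✓; grade L3 ≥ L2 ✓; age 29 ≥ 25 ✓ → eligible.
Equity Grant Program — status part-time ✓ (not excluded); dept Research ✗ → not eligible.

Transit Subsidy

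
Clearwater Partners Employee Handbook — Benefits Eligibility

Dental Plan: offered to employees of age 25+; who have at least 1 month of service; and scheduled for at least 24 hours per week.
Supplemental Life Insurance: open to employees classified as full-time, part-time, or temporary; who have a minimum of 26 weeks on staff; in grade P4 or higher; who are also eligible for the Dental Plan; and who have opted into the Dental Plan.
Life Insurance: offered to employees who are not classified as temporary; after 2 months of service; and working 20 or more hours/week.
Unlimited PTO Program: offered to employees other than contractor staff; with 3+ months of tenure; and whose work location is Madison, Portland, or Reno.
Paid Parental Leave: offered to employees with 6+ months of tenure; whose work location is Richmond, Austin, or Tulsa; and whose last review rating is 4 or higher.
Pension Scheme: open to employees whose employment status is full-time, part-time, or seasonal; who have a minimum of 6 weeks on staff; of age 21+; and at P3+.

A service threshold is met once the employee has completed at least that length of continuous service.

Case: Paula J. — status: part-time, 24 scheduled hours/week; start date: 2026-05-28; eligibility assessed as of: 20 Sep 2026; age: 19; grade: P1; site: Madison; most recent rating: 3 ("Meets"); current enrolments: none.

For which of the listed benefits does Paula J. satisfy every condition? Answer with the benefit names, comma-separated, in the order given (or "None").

Service from 2026-05-28 to 20 Sep 2026: 115 days.
Dental Plan — age 19 < 25 ✗ → not eligible.
Supplemental Life Insurance — status part-time ✓; service 115 days < 26 weeks (≈182 days) ✗ → not eligible.
Life Insurance — status part-time ✓ (not excluded); service 115 days ≥ 2 months (≈60 days) ✓; 24 hrs/wk ≥ 20 ✓ → eligible.
Unlimited PTO Program — status part-time ✓ (not excluded); service 115 days ≥ 3 months (≈90 days) ✓; site Madison ✓ → eligible.
Paid Parental Leave — service 115 days < 6 months (≈180 days) ✗ → not eligible.
Pension Scheme — status part-time ✓; service 115 days ≥ 6 weeks (≈42 days) ✓; age 19 < 21 ✗ → not eligible.

Life Insurance, Unlimited PTO Program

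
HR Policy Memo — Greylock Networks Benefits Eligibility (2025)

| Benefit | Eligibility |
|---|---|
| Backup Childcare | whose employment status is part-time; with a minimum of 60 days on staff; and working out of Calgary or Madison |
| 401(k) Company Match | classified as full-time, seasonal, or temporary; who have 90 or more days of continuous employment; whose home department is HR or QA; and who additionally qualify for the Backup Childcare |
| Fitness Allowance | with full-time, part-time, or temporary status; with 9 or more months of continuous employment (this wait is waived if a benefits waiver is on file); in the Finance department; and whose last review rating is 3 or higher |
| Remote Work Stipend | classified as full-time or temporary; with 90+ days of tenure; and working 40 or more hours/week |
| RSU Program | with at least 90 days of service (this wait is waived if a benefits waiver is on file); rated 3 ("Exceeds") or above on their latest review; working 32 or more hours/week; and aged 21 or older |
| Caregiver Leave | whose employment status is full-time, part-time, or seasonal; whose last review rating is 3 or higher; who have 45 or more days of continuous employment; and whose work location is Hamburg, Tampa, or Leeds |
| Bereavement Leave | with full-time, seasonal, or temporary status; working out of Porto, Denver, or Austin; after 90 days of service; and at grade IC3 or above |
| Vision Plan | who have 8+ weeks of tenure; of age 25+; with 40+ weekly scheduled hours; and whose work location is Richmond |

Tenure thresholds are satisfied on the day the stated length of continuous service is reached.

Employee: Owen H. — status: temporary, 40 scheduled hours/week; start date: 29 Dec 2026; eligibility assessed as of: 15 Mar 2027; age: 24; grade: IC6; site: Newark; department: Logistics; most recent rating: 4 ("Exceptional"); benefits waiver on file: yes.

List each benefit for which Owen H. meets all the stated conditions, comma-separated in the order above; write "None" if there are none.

RSU Program

Service from 29 Dec 2026 to 15 Mar 2027: 76 days.
Backup Childcare — status temporary ✗ (requires part-time) → not eligible.
401(k) Company Match — status temporary ✓; service 76 days < 90 days ✗ → not eligible.
Fitness Allowance — status temporary ✓; benefits waiver on file ✓; dept Logistics ✗ → not eligible.
Remote Work Stipend — status temporary ✓; service 76 days < 90 days ✗ → not eligible.
RSU Program — benefits waiver on file ✓; rating 4 ≥ 3 ✓; 40 hrs/wk ≥ 32 ✓; age 24 ≥ 21 ✓ → eligible.
Caregiver Leave — status temporary ✗ (requires full-time, part-time, or seasonal) → not eligible.
Bereavement Leave — status temporary ✓; site Newark ✗ (not Porto, Denver, or Austin) → not eligible.
Vision Plan — service 76 days ≥ 8 weeks (≈56 days) ✓; age 24 < 25 ✗ → not eligible.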